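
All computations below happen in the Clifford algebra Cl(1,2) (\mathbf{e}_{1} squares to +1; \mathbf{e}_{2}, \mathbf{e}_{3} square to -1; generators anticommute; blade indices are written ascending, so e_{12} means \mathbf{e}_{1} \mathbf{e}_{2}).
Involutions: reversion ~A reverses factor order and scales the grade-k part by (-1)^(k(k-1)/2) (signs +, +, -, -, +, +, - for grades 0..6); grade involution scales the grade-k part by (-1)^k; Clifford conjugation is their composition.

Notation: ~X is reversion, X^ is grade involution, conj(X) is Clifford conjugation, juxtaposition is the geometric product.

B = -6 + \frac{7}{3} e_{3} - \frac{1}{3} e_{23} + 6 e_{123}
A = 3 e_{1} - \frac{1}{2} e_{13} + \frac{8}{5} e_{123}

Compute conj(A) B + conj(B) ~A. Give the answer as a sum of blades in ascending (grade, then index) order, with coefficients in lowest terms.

first term: -\frac{48}{5} + \frac{521}{30} e_{1} - 3 e_{2} - \frac{39}{10} e_{12} - 10 e_{13} - 18 e_{23} - \frac{43}{5} e_{123}
second term: \frac{48}{5} - \frac{559}{30} e_{1} - 3 e_{2} - \frac{39}{10} e_{12} + 4 e_{13} + 18 e_{23} + \frac{53}{5} e_{123}
Answer: -\frac{19}{15} e_{1} - 6 e_{2} - \frac{39}{5} e_{12} - 6 e_{13} + 2 e_{123}


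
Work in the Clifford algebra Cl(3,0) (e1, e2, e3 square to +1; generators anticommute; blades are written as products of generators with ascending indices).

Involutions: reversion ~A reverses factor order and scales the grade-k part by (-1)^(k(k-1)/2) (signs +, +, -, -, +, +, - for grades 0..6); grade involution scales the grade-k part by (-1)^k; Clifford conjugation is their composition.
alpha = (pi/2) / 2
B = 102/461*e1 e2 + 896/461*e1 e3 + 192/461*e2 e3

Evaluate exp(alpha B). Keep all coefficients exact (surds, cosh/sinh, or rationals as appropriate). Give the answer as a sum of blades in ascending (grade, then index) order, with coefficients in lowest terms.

B^2 term by term: the squares give (102/461)^2*(e1 e2)^2 + (896/461)^2*(e1 e3)^2 + (192/461)^2*(e2 e3)^2 = 10404/212521*(-1) + 802816/212521*(-1) + 36864/212521*(-1) = -4 (each basis 2-blade squares to minus the product of its generators' squares); cross terms between blades sharing an index anticommute and cancel. So B^2 = -4.
B^2 = -4 — a negative square means the series sums to a rotation: l = 2, alpha*l = pi/2, so exp(alpha B) = cos(pi/2) + (sin(pi/2)/2)*B = 0 + (1/2)*B.
Answer: 51/461*e1 e2 + 448/461*e1 e3 + 96/461*e2 e3


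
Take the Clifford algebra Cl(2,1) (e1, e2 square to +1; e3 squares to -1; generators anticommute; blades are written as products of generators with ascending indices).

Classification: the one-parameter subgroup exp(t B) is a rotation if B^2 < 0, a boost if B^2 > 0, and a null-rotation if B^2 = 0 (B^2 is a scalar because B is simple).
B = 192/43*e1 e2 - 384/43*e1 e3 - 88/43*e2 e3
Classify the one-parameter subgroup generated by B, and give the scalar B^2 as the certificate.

B^2 term by term: the squares give (192/43)^2*(e1 e2)^2 + (-384/43)^2*(e1 e3)^2 + (-88/43)^2*(e2 e3)^2 = 36864/1849*(-1) + 147456/1849*(+1) + 7744/1849*(+1) = 64 (each basis 2-blade squares to minus the product of its generators' squares); cross terms between blades sharing an index anticommute and cancel. So B^2 = 64.
Answer: boost, certificate B^2 = 64. Check the certificate: B^2 = 64, and that sign is decisive whatever form B takes.


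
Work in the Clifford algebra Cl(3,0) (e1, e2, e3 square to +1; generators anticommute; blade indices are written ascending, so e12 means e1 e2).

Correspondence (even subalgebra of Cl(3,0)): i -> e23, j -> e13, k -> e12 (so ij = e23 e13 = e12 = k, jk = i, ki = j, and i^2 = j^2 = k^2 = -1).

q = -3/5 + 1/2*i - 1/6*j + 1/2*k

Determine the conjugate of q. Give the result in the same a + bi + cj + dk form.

In blades: q = -3/5 + 1/2*e12 - 1/6*e13 + 1/2*e23.
Quaternion conjugation is reversion on the even subalgebra: the scalar is fixed and every grade-2 blade flips sign, giving -3/5 - 1/2*e12 + 1/6*e13 - 1/2*e23; translating back:
Answer: -3/5 - 1/2*i + 1/6*j - 1/2*k


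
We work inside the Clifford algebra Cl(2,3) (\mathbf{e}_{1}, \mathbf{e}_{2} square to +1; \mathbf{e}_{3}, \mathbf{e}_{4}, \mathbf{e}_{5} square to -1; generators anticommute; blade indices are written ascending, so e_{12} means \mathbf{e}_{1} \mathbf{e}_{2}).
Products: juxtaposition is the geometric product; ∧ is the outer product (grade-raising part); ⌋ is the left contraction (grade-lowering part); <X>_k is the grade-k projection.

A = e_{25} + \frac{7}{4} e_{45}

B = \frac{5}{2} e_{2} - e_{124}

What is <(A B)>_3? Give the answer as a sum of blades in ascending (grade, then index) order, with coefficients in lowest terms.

step 1: -\frac{5}{2} e_{5} - \frac{7}{4} e_{125} - e_{145} + \frac{35}{8} e_{245}
step 2: -\frac{7}{4} e_{125} - e_{145} + \frac{35}{8} e_{245}
Answer: -\frac{7}{4} e_{125} - e_{145} + \frac{35}{8} e_{245}


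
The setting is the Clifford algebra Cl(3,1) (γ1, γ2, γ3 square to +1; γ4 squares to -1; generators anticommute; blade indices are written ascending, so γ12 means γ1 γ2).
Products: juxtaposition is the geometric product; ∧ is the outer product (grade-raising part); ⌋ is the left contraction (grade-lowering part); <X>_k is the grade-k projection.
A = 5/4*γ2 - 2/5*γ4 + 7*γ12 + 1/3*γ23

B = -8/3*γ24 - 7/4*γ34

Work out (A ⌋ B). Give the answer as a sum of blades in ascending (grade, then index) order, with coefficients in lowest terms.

step 1: 16/15*γ2 + 7/10*γ3 - 10/3*γ4
Answer: 16/15*γ2 + 7/10*γ3 - 10/3*γ4


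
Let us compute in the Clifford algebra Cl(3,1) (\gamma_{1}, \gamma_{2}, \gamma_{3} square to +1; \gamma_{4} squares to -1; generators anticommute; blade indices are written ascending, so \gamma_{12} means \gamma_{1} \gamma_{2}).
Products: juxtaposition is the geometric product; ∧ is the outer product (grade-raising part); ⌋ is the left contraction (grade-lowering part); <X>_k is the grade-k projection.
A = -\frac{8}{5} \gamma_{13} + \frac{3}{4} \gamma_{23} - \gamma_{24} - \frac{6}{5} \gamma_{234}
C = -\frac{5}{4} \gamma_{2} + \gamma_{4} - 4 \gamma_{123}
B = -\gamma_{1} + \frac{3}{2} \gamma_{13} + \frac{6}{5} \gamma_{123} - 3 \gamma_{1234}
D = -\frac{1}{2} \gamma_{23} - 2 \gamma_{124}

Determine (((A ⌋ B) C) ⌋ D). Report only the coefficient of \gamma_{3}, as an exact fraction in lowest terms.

step 1: \frac{12}{5} - \frac{9}{2} \gamma_{1} - \frac{48}{25} \gamma_{2} - 3 \gamma_{13} + \frac{9}{4} \gamma_{14} + \frac{24}{5} \gamma_{24}
step 2: \frac{12}{5} - \frac{9}{4} \gamma_{1} + \frac{21}{5} \gamma_{2} + \frac{42}{5} \gamma_{4} + \frac{45}{8} \gamma_{12} - \frac{192}{25} \gamma_{13} - \frac{9}{2} \gamma_{14} + 18 \gamma_{23} - \frac{48}{25} \gamma_{24} - \frac{267}{20} \gamma_{123} + \frac{45}{16} \gamma_{124} - \frac{111}{5} \gamma_{134} + 9 \gamma_{234}
step 3: \frac{27}{8} + \frac{96}{25} \gamma_{1} - 9 \gamma_{2} - \frac{21}{10} \gamma_{3} + \frac{45}{4} \gamma_{4} + \frac{84}{5} \gamma_{12} + \frac{42}{5} \gamma_{14} - \frac{6}{5} \gamma_{23} + \frac{9}{2} \gamma_{24} - \frac{24}{5} \gamma_{124}
Answer: -\frac{21}{10}


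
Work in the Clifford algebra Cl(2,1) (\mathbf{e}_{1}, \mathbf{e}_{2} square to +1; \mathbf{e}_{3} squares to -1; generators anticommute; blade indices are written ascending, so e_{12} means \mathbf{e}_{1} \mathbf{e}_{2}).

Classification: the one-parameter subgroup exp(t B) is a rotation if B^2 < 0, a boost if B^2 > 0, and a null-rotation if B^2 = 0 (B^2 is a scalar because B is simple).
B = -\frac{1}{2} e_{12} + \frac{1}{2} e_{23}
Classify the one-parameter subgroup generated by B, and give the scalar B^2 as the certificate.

B^2 term by term: the squares give (-\frac{1}{2})^2*(e_{12})^2 + (\frac{1}{2})^2*(e_{23})^2 = \frac{1}{4}*(-1) + \frac{1}{4}*(+1) = 0 (each basis 2-blade squares to minus the product of its generators' squares); cross terms between blades sharing an index anticommute and cancel. So B^2 = 0.
Answer: null-rotation, certificate B^2 = 0. The invariant at work: B^2 = 0 is unchanged by conjugation, hence its sign classifies the subgroup whatever basis B is written in.


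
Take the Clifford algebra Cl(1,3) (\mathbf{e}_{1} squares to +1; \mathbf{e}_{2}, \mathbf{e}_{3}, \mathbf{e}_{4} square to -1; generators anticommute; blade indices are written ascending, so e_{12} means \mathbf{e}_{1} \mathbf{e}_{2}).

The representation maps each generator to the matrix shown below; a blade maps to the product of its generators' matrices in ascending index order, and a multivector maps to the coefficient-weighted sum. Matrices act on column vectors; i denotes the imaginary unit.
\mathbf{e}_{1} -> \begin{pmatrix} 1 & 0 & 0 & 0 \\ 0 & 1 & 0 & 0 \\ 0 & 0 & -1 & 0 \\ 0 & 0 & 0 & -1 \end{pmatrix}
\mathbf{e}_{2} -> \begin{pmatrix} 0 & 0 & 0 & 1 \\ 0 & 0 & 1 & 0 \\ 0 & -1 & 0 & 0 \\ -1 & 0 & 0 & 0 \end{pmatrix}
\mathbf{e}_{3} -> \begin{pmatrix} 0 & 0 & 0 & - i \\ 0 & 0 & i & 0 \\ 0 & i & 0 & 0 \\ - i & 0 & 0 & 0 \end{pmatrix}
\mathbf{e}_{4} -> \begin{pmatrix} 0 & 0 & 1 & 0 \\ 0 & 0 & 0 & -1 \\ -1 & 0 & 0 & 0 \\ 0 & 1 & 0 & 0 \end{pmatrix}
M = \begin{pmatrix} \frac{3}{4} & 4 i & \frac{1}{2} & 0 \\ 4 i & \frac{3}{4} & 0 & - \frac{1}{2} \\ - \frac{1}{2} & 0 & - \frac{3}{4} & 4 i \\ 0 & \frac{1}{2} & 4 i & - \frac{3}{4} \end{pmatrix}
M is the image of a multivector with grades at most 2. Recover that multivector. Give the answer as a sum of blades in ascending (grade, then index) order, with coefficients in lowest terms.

Method: the blade images are trace-orthogonal — tr(rho(e_A) rho(e_B)^-1) = 4 if A = B and 0 otherwise — and rho(e_A)^-1 = (e_A)^2 * rho(e_A) with (e_A)^2 = +1 or -1, so the coefficient of e_A in the preimage is (e_A)^2 * tr(M rho(e_A))/4.
Nonzero projections over blades of grade <= 2: e_{1}: (e_{1})^2 = +1, tr(M rho(e_{1})) = 3, coefficient \frac{3}{4}; e_{4}: (e_{4})^2 = -1, tr(M rho(e_{4})) = -2, coefficient \frac{1}{2}; e_{34}: (e_{34})^2 = -1, tr(M rho(e_{34})) = 16, coefficient -4. Every other blade of grade <= 2 projects to 0.
Answer: \frac{3}{4} e_{1} + \frac{1}{2} e_{4} - 4 e_{34}


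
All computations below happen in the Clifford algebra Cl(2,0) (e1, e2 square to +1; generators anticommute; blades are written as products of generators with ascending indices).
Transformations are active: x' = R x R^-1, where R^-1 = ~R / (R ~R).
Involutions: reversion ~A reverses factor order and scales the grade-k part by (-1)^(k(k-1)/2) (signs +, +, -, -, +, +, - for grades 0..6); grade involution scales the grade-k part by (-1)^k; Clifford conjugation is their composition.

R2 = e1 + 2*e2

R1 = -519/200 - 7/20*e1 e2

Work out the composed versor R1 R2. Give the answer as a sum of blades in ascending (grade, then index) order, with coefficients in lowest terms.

Distribute over the terms of R1 (each basis-blade product reordered to ascending indices, repeated generators contracted through their squares):
(-519/200) R2 = -519/200*e1 - 519/100*e2
(-7/20*e1 e2) R2 = -7/10*e1 + 7/20*e2
Summing the partial products and collecting blades:
Answer: -659/200*e1 - 121/25*e2


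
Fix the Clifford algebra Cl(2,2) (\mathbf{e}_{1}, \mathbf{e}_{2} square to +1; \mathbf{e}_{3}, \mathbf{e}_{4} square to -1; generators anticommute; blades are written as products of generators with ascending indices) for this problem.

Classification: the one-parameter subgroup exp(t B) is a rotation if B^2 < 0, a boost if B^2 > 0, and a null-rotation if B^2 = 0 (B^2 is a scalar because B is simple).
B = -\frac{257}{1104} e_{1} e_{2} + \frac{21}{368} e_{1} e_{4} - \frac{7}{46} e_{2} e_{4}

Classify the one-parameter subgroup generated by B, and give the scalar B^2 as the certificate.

B^2 term by term: the squares give (-\frac{257}{1104})^2*(e_{1} e_{2})^2 + (\frac{21}{368})^2*(e_{1} e_{4})^2 + (-\frac{7}{46})^2*(e_{2} e_{4})^2 = \frac{66049}{1218816}*(-1) + \frac{441}{135424}*(+1) + \frac{49}{2116}*(+1) = -\frac{1}{36} (each basis 2-blade squares to minus the product of its generators' squares); cross terms between blades sharing an index anticommute and cancel. So B^2 = -\frac{1}{36}.
Answer: rotation, certificate B^2 = -\frac{1}{36}. Certificate logic: -\frac{1}{36} is a conjugation-invariant scalar, so its sign fixes rotation versus boost versus null-rotation outright.


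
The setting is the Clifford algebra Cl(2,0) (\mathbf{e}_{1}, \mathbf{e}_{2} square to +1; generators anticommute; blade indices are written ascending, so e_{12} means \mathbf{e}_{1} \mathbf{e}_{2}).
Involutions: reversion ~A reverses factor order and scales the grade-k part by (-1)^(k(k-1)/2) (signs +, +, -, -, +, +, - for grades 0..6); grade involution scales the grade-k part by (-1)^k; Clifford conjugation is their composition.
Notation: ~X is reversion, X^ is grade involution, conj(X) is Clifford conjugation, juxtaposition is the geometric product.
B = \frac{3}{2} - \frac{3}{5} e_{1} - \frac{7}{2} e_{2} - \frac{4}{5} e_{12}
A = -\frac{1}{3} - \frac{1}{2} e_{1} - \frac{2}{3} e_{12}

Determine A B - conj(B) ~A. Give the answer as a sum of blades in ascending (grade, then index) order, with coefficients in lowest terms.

first term: -\frac{11}{15} + \frac{107}{60} e_{1} + \frac{7}{6} e_{2} + \frac{61}{60} e_{12}
second term: -\frac{4}{3} - \frac{197}{60} e_{1} - \frac{11}{30} e_{2} + \frac{149}{60} e_{12}
Answer: \frac{3}{5} + \frac{76}{15} e_{1} + \frac{23}{15} e_{2} - \frac{22}{15} e_{12}


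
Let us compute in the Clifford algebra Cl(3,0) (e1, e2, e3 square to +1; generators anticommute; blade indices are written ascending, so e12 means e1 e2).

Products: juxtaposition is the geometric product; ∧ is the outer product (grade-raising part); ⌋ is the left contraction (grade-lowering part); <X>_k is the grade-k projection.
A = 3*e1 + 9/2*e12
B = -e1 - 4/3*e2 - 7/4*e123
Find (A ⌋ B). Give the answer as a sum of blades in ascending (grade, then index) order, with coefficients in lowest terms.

step 1: -3 + 63/8*e3 - 21/4*e23
Answer: -3 + 63/8*e3 - 21/4*e23


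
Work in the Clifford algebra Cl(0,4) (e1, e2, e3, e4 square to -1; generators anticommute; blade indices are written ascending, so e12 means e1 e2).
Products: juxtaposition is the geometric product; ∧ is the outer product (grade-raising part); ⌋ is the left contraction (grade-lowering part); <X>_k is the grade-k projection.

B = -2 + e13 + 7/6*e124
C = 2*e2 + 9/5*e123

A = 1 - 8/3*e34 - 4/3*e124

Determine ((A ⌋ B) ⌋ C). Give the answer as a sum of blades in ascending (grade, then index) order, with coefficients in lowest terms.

step 1: -32/9 + e13 + 7/6*e124
step 2: -239/45*e2 - 32/5*e123
Answer: -239/45*e2 - 32/5*e123


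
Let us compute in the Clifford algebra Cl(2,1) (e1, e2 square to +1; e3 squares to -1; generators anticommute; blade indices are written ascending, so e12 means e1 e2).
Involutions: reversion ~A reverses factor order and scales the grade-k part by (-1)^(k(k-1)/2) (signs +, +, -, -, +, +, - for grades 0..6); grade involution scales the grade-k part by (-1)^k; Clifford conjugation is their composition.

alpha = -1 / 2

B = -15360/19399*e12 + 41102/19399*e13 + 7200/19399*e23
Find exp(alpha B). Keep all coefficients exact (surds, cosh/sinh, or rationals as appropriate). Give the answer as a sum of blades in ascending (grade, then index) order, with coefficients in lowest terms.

B^2 term by term: the squares give (-15360/19399)^2*(e12)^2 + (41102/19399)^2*(e13)^2 + (7200/19399)^2*(e23)^2 = 235929600/376321201*(-1) + 1689374404/376321201*(+1) + 51840000/376321201*(+1) = 4 (each basis 2-blade squares to minus the product of its generators' squares); cross terms between blades sharing an index anticommute and cancel. So B^2 = 4.
B^2 = 4 — the positive square puts this in the hyperbolic regime; l = 2, alpha*l = -1, so exp(alpha B) = cosh(-1) + (sinh(-1)/2)*B = cosh(1) + (-sinh(1)/2)*B.
Answer: cosh(1) + 7680*sinh(1)/19399*e12 - 20551*sinh(1)/19399*e13 - 3600*sinh(1)/19399*e23


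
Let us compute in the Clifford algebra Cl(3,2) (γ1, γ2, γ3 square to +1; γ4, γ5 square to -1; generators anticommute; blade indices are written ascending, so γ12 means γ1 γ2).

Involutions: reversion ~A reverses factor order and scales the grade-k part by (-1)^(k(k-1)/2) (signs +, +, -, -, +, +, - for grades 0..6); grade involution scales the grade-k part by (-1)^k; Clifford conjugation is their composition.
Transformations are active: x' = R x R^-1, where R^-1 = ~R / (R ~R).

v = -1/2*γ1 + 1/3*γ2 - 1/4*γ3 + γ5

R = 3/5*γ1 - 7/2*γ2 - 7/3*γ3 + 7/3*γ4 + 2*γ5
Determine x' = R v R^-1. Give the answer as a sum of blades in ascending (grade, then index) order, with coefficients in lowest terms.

~R = 3/5*γ1 - 7/2*γ2 - 7/3*γ3 + 7/3*γ4 + 2*γ5, and R ~R = 861/100, so R^-1 = ~R / (861/100).
R v = -173/60 - 31/20*γ12 - 79/60*γ13 + 7/6*γ14 + 8/5*γ15 + 119/72*γ23 - 7/9*γ24 - 25/6*γ25 + 7/12*γ34 - 11/6*γ35 + 7/3*γ45
Answer: 169/1722*γ1 + 742/369*γ2 + 8027/4428*γ3 - 1730/1107*γ4 - 6043/2583*γ5


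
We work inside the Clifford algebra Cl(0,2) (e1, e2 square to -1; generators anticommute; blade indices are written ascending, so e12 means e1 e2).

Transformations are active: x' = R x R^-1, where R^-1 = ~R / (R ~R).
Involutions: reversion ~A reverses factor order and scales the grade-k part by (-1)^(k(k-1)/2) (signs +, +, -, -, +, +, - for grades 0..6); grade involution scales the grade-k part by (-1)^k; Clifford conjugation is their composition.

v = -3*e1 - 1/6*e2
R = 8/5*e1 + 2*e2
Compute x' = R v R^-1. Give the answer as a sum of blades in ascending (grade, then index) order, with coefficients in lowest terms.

~R = 8/5*e1 + 2*e2, and R ~R = -164/25, so R^-1 = ~R / (-164/25).
R v = 77/15 + 86/15*e12
Answer: 61/123*e1 - 243/82*e2


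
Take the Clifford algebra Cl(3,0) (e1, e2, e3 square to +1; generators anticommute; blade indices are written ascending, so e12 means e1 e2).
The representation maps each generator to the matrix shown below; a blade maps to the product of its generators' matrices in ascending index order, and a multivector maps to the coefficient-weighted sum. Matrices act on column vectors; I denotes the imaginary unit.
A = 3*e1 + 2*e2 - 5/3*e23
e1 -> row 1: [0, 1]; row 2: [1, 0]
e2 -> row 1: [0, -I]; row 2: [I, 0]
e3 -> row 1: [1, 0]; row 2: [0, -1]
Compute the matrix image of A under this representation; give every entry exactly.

Bivector images (products of the table entries): rho(e23) = rho(e2)rho(e3) = row 1: [0, I]; row 2: [I, 0].
M = (3)*rho(e1) + (2)*rho(e2) + (-5/3)*rho(e23), summed entrywise:
Answer: row 1: [0, 3 - 11*I/3]; row 2: [3 + I/3, 0]


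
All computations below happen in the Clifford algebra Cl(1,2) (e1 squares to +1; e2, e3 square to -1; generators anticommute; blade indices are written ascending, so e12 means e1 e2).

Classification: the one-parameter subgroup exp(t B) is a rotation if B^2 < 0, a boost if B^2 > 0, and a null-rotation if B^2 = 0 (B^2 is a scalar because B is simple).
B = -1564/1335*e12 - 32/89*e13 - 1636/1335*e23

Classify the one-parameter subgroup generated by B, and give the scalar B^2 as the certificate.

B^2 term by term: the squares give (-1564/1335)^2*(e12)^2 + (-32/89)^2*(e13)^2 + (-1636/1335)^2*(e23)^2 = 2446096/1782225*(+1) + 1024/7921*(+1) + 2676496/1782225*(-1) = 0 (each basis 2-blade squares to minus the product of its generators' squares); cross terms between blades sharing an index anticommute and cancel. So B^2 = 0.
Answer: null-rotation, certificate B^2 = 0. Why this suffices: the scalar 0 survives any versor conjugation, so its sign alone determines the class however B is presented.


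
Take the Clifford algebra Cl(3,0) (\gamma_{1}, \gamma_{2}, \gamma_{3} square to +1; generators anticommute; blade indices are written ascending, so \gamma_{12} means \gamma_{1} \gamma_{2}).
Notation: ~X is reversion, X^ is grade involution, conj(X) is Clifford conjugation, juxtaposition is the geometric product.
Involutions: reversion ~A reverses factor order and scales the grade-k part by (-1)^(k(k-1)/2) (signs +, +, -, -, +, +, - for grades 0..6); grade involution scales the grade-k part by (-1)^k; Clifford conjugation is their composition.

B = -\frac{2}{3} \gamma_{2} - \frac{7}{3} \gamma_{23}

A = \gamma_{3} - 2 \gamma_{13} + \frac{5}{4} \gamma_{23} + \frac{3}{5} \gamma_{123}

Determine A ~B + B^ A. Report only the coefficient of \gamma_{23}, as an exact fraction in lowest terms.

first term: -\frac{35}{12} - \frac{7}{5} \gamma_{1} - \frac{7}{3} \gamma_{2} + \frac{5}{6} \gamma_{3} + \frac{14}{3} \gamma_{12} + \frac{2}{5} \gamma_{13} + \frac{2}{3} \gamma_{23} - \frac{4}{3} \gamma_{123}
second term: \frac{35}{12} + \frac{7}{5} \gamma_{1} - \frac{7}{3} \gamma_{2} + \frac{5}{6} \gamma_{3} + \frac{14}{3} \gamma_{12} - \frac{2}{5} \gamma_{13} + \frac{2}{3} \gamma_{23} + \frac{4}{3} \gamma_{123}
Answer: \frac{4}{3}


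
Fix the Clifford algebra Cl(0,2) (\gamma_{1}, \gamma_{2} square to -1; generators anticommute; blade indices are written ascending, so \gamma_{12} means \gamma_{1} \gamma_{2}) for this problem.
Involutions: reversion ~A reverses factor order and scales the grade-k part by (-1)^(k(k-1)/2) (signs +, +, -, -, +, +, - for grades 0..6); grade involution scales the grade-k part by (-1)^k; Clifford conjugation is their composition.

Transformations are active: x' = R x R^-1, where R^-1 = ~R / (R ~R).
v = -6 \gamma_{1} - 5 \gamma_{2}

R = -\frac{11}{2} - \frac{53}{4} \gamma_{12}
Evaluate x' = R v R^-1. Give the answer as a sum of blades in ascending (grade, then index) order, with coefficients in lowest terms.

~R = -\frac{11}{2} + \frac{53}{4} \gamma_{12}, and R ~R = \frac{3293}{16}, so R^-1 = ~R / (\frac{3293}{16}).
R v = -\frac{133}{4} \gamma_{1} + 107 \gamma_{2}
Answer: \frac{25610}{3293} \gamma_{1} - \frac{2367}{3293} \gamma_{2}


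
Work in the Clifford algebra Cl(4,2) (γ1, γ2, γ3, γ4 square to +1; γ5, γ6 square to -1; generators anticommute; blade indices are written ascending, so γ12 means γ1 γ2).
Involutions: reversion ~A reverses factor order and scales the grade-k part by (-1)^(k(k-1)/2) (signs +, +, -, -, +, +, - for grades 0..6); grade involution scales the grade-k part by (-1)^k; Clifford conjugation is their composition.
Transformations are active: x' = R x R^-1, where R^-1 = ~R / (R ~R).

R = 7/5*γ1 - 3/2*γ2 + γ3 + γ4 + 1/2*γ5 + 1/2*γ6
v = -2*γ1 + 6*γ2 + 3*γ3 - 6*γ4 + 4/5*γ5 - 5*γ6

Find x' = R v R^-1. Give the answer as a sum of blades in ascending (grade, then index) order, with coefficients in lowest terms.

~R = 7/5*γ1 - 3/2*γ2 + γ3 + γ4 + 1/2*γ5 + 1/2*γ6, and R ~R = 571/100, so R^-1 = ~R / (571/100).
R v = -127/10 + 27/5*γ12 + 31/5*γ13 - 32/5*γ14 + 53/25*γ15 - 6*γ16 - 21/2*γ23 + 3*γ24 - 21/5*γ25 + 9/2*γ26 - 9*γ34 - 7/10*γ35 - 13/2*γ36 + 19/5*γ45 - 2*γ46 - 29/10*γ56
Answer: -2414/571*γ1 + 384/571*γ2 - 4253/571*γ3 + 886/571*γ4 - 8634/2855*γ5 + 1585/571*γ6


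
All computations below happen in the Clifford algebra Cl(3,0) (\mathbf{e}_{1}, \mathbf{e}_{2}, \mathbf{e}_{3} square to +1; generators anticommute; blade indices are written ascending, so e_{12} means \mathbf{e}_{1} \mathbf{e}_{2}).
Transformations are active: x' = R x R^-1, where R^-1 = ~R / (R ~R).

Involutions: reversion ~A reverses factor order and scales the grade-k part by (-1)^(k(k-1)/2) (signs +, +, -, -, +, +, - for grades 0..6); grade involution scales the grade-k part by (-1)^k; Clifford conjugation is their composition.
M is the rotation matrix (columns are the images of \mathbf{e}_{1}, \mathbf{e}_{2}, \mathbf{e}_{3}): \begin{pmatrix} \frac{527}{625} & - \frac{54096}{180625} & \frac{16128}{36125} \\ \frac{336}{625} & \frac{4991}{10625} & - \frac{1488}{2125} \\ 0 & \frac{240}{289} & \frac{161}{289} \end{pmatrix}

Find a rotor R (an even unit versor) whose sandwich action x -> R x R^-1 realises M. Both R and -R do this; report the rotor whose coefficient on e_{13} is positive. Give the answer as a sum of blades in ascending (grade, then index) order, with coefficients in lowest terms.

Method: write R = a + b12*e_{12} + b13*e_{13} + b23*e_{23} with a^2 + b12^2 + b13^2 + b23^2 = 1 (so R^-1 = ~R). Expanding the columns R e_j ~R gives tr M = 4a^2 - 1 and, from the antisymmetric part, M21 - M12 = -4a*b12, M13 - M31 = 4a*b13, M32 - M23 = -4a*b23.
Here tr M = \frac{13511}{7225}, so a^2 = (1 + tr M)/4 = \frac{5184}{7225} and a = ±\frac{72}{85}. Taking a = \frac{72}{85}: M21 - M12 = \frac{6048}{7225}, M13 - M31 = \frac{16128}{36125}, M32 - M23 = \frac{55296}{36125}, giving b12 = -\frac{21}{85}, b13 = \frac{56}{425}, b23 = -\frac{192}{425}, i.e. R = \frac{72}{85} - \frac{21}{85} e_{12} + \frac{56}{425} e_{13} - \frac{192}{425} e_{23}.
Its e_{13} coefficient is already positive.
Answer: \frac{72}{85} - \frac{21}{85} e_{12} + \frac{56}{425} e_{13} - \frac{192}{425} e_{23}. Key observation: the double cover Spin(3) -> SO(3) sends R and -R to the same matrix (trace \frac{13511}{7225} here), so the stated sign of the e_{13} coefficient is what selects one sheet.


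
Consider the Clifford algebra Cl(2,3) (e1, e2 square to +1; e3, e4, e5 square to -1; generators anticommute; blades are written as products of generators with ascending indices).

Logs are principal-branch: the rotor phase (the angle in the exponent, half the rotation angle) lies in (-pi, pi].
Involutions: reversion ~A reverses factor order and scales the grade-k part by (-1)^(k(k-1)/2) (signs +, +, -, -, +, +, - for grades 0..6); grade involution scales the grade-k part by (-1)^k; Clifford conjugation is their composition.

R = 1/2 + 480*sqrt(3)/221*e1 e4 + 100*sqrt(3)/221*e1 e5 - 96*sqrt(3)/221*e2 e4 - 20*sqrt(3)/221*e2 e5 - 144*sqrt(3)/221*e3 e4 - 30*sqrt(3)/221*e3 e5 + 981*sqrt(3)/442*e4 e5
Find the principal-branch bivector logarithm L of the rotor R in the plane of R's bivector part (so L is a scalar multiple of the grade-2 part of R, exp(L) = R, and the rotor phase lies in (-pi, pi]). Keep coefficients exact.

The scalar part of R is 1/2, so the principal-branch rotor phase is pinned; divide the bivector part by its sine to get the unit plane — L is the phase times that plane.
Concretely: cos(phase) = 1/2 gives phase = ±pi/3, and since phase/sin(phase) is even the sign is immaterial: L = (phase/sin(phase)) * <R>_2 = (2*sqrt(3)*pi/9) * <R>_2.
Answer: 320*pi/221*e1 e4 + 200*pi/663*e1 e5 - 64*pi/221*e2 e4 - 40*pi/663*e2 e5 - 96*pi/221*e3 e4 - 20*pi/221*e3 e5 + 327*pi/221*e4 e5


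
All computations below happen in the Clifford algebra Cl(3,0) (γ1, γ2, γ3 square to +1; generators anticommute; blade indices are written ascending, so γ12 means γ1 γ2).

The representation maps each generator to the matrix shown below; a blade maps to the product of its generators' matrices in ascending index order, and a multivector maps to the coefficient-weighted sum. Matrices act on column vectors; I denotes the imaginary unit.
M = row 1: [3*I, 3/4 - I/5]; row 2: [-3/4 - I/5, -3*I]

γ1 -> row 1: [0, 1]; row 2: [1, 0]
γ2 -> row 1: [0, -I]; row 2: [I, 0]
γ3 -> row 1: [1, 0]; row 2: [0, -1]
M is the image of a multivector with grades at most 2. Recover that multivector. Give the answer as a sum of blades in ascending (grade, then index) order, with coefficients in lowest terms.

Method: 1, rho(γ1), rho(γ2), rho(γ3) form a trace-orthogonal basis of the 2x2 complex matrices (tr(X Y) = 2 if X = Y, else 0), so M = m0*1 + m1*rho(γ1) + m2*rho(γ2) + m3*rho(γ3) with m0 = tr(M)/2 = 0, m1 = tr(M rho(γ1))/2 = -I/5, m2 = tr(M rho(γ2))/2 = 3*I/4, m3 = tr(M rho(γ3))/2 = 3*I.
Multiplying table entries, the bivector images are rho(γ12) = I*rho(γ3), rho(γ13) = -I*rho(γ2), rho(γ23) = I*rho(γ1); with real blade coefficients the real parts of m0..m3 are the coefficients of 1, γ1, γ2, γ3 and the imaginary parts give the bivectors (γ23: Im m1, γ13: -Im m2, γ12: Im m3).
Answer: 3*γ12 - 3/4*γ13 - 1/5*γ23


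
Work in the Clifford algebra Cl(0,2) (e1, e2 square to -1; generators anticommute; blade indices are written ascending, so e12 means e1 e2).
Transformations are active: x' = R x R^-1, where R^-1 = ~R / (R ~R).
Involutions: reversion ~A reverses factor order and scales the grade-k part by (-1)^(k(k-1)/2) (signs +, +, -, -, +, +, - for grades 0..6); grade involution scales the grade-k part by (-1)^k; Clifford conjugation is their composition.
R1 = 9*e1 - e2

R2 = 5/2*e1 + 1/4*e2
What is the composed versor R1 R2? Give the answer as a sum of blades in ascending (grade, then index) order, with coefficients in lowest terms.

Distribute over the terms of R1 (each basis-blade product reordered to ascending indices, repeated generators contracted through their squares):
(9*e1) R2 = -45/2 + 9/4*e12
(-e2) R2 = 1/4 + 5/2*e12
Summing the partial products and collecting blades:
Answer: -89/4 + 19/4*e12


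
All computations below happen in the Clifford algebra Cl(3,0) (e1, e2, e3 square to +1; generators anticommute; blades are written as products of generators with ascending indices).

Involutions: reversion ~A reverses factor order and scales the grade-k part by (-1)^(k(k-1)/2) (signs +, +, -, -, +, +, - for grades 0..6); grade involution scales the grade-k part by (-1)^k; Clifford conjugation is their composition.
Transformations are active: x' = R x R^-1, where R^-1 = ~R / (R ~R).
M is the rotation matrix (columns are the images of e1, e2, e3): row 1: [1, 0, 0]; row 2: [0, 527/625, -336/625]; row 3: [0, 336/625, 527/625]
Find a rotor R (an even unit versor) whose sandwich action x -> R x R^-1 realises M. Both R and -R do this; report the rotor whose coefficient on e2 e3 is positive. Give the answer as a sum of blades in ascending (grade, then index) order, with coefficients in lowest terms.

Method: write R = a + b12*e1 e2 + b13*e1 e3 + b23*e2 e3 with a^2 + b12^2 + b13^2 + b23^2 = 1 (so R^-1 = ~R). Expanding the columns R e_j ~R gives tr M = 4a^2 - 1 and, from the antisymmetric part, M21 - M12 = -4a*b12, M13 - M31 = 4a*b13, M32 - M23 = -4a*b23.
Here tr M = 1679/625, so a^2 = (1 + tr M)/4 = 576/625 and a = ±24/25. Taking a = 24/25: M21 - M12 = 0, M13 - M31 = 0, M32 - M23 = 672/625, giving b12 = 0, b13 = 0, b23 = -7/25, i.e. R = 24/25 - 7/25*e2 e3.
Its e2 e3 coefficient is negative, so report the other preimage -R.
Answer: -24/25 + 7/25*e2 e3. Uniqueness: Spin(3) -> SO(3) maps R and -R to the same rotation of trace 1679/625; fixing the sign of the e2 e3 coefficient removes the ambiguity.


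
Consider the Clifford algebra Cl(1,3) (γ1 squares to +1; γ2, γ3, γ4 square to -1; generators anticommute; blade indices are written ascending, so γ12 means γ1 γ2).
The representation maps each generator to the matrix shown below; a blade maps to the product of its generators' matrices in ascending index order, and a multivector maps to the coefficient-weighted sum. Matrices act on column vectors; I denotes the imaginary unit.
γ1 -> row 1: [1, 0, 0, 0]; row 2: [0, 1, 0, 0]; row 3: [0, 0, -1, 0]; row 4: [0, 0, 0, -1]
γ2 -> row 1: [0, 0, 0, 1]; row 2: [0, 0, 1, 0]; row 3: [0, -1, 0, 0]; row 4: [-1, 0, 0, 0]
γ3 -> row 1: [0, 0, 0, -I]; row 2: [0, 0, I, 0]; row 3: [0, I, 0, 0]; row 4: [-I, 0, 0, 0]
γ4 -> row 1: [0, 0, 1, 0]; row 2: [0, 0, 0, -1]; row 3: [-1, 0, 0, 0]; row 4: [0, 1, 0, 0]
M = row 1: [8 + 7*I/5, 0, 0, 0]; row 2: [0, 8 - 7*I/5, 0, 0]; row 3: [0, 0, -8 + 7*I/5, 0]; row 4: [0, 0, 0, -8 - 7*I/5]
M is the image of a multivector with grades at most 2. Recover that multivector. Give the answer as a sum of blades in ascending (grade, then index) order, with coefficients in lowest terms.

Method: the blade images are trace-orthogonal — tr(rho(e_A) rho(e_B)^-1) = 4 if A = B and 0 otherwise — and rho(e_A)^-1 = (e_A)^2 * rho(e_A) with (e_A)^2 = +1 or -1, so the coefficient of e_A in the preimage is (e_A)^2 * tr(M rho(e_A))/4.
Nonzero projections over blades of grade <= 2: γ1: (γ1)^2 = +1, tr(M rho(γ1)) = 32, coefficient 8; γ23: (γ23)^2 = -1, tr(M rho(γ23)) = 28/5, coefficient -7/5. Every other blade of grade <= 2 projects to 0.
Answer: 8*γ1 - 7/5*γ23


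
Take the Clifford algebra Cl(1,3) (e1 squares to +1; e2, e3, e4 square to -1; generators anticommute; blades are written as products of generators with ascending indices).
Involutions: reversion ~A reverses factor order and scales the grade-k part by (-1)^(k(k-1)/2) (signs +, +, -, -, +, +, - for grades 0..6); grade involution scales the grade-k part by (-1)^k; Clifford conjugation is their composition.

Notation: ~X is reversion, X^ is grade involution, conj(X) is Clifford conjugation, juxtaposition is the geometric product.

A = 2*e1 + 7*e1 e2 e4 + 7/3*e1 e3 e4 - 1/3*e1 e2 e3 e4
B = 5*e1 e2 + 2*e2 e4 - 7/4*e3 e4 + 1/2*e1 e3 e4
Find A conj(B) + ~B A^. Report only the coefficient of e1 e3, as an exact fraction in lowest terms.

first term: -7/6 + 119/12*e1 - 61/6*e2 - 35*e4 + 7/12*e1 e2 + 2/3*e1 e3 + 7/2*e2 e3 + 8/3*e3 e4 + 203/12*e1 e2 e3 - 4*e1 e2 e4 + 7/2*e1 e3 e4 - 35/3*e2 e3 e4
second term: -7/6 - 119/12*e1 - 61/6*e2 + 35*e4 + 7/12*e1 e2 + 2/3*e1 e3 - 7/2*e2 e3 + 8/3*e3 e4 + 203/12*e1 e2 e3 + 4*e1 e2 e4 - 7/2*e1 e3 e4 - 35/3*e2 e3 e4
Answer: 4/3


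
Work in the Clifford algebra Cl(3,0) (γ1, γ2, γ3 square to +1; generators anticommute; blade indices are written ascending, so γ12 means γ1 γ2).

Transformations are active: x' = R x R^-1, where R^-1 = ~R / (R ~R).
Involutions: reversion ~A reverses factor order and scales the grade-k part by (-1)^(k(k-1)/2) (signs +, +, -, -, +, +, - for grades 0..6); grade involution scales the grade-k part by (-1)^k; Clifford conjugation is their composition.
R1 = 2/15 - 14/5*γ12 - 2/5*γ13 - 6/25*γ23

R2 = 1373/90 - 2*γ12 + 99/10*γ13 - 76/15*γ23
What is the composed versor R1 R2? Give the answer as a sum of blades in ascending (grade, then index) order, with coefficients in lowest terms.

Distribute over the terms of R1 (each basis-blade product reordered to ascending indices, repeated generators contracted through their squares):
(2/15) R2 = 1373/675 - 4/15*γ12 + 33/25*γ13 - 152/225*γ23
(-14/5*γ12) R2 = -28/5 - 9611/225*γ12 + 1064/75*γ13 + 693/25*γ23
(-2/5*γ13) R2 = 99/25 - 152/75*γ12 - 1373/225*γ13 + 4/5*γ23
(-6/25*γ23) R2 = -152/125 - 297/125*γ12 - 12/25*γ13 - 1373/375*γ23
Summing the partial products and collecting blades:
Answer: -2774/3375 - 53308/1125*γ12 + 2008/225*γ13 + 27206/1125*γ23


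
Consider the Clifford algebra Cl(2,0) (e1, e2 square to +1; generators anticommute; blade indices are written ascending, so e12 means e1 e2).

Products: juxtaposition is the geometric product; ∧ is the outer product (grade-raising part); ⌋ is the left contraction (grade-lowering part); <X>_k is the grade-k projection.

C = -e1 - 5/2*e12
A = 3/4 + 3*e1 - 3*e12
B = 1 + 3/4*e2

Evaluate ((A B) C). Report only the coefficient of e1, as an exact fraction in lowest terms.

step 1: 3/4 + 3/4*e1 + 9/16*e2 - 3/4*e12
step 2: -21/8 + 21/32*e1 - 21/8*e2 - 21/16*e12
Answer: 21/32


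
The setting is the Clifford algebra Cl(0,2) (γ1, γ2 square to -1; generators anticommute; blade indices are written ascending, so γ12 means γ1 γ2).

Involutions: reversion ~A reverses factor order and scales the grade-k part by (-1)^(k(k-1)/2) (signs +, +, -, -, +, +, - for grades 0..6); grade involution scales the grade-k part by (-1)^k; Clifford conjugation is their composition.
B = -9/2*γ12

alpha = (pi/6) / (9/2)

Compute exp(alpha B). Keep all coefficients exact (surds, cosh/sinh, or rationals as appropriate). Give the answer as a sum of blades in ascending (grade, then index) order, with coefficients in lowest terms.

B^2 = (-9/2)^2*(γ12)^2 = 81/4*(-1) = -81/4 (a basis 2-blade squares to minus the product of its generators' squares).
B^2 = -81/4 — since the square is negative, the closed form is circular: l = 9/2, alpha*l = pi/6, so exp(alpha B) = cos(pi/6) + (sin(pi/6)/(9/2))*B = sqrt(3)/2 + (1/9)*B.
Answer: sqrt(3)/2 - 1/2*γ12


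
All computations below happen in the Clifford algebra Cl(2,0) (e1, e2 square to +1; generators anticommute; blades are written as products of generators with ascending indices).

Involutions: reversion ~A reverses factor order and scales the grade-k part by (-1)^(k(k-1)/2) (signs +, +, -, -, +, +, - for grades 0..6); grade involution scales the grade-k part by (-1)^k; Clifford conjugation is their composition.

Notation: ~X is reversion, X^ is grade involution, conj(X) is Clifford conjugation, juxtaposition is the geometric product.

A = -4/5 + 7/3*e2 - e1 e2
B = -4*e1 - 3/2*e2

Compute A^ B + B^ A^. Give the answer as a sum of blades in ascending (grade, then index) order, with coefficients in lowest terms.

first term: 7/2 + 47/10*e1 - 14/5*e2 - 28/3*e1 e2
second term: -7/2 - 17/10*e1 - 26/5*e2 - 28/3*e1 e2
Answer: 3*e1 - 8*e2 - 56/3*e1 e2


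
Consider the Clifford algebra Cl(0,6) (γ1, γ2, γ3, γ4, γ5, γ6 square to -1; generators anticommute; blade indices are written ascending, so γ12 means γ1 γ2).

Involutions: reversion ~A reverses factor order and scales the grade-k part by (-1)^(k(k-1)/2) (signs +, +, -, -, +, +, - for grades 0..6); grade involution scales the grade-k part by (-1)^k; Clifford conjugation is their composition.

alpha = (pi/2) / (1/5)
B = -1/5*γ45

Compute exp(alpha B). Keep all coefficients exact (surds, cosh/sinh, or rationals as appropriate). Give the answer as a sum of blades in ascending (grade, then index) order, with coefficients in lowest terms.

B^2 = (-1/5)^2*(γ45)^2 = 1/25*(-1) = -1/25 (a basis 2-blade squares to minus the product of its generators' squares).
B^2 = -1/25 — a negative square means the series sums to a rotation: l = 1/5, alpha*l = pi/2, so exp(alpha B) = cos(pi/2) + (sin(pi/2)/(1/5))*B = 0 + (5)*B.
Answer: -γ45


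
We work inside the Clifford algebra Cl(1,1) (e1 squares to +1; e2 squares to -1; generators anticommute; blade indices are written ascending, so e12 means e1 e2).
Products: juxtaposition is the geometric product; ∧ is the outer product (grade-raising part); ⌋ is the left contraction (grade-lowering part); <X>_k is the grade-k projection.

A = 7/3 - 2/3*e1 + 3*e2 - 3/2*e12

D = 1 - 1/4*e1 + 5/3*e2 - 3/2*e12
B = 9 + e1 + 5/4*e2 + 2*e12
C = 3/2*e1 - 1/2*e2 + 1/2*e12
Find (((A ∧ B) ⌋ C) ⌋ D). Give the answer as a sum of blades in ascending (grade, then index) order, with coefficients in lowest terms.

step 1: 21 - 11/3*e1 + 359/12*e2 - 38/3*e12
step 2: 25/8 + 1115/24*e1 - 37/3*e2 + 21/2*e12
step 3: -1061/288 + 567/32*e1 - 3095/48*e2 - 75/16*e12
Answer: -1061/288 + 567/32*e1 - 3095/48*e2 - 75/16*e12


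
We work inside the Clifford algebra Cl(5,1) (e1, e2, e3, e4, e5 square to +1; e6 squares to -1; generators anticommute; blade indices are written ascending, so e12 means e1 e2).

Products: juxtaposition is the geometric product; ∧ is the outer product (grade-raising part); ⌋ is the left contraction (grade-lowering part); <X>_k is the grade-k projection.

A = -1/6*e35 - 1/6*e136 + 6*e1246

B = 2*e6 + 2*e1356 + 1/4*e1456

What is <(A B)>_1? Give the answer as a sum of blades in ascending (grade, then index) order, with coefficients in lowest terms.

step 1: 1/3*e5 + 1/3*e13 + 1/3*e16 + 3/2*e25 - 12*e124 + 1/24*e345 - 1/3*e356 + 1/24*e1346 - 12*e2345
step 2: 1/3*e5
Answer: 1/3*e5


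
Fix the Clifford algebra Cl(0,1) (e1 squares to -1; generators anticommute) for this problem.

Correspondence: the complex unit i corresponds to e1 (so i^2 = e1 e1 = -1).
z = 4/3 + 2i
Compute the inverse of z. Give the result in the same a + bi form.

In blades: z = 4/3 + 2*e1.
With qbar = 4/3 - 2*e1 (scalar fixed, mapped units negated), z qbar = 52/9 (the sum of squared coefficients), so z^-1 = qbar / (52/9) = 3/13 - 9/26*e1; translating back:
Answer: 3/13 - 9/26*i


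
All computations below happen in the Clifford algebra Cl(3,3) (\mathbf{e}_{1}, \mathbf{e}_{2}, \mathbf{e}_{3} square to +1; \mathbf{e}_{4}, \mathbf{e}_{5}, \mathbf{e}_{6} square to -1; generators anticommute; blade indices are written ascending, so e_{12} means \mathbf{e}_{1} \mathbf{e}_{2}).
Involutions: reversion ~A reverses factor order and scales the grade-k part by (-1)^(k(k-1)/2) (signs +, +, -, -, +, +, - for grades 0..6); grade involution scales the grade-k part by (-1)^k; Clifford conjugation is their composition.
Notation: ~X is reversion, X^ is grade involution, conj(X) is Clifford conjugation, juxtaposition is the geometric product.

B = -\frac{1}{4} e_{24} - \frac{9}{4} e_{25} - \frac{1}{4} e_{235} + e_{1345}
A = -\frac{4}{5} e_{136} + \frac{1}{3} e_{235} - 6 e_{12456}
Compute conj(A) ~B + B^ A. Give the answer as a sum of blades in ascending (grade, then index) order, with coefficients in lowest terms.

first term: \frac{1}{12} - \frac{3}{4} e_{3} + \frac{1}{3} e_{124} - \frac{27}{2} e_{146} + \frac{3}{2} e_{156} + 6 e_{236} - \frac{1}{12} e_{345} + \frac{4}{5} e_{456} - \frac{1}{5} e_{1256} + \frac{3}{2} e_{1346} + \frac{1}{5} e_{12346} + \frac{9}{5} e_{12356}
second term: \frac{1}{12} + \frac{3}{4} e_{3} + \frac{1}{3} e_{124} - \frac{27}{2} e_{146} + \frac{3}{2} e_{156} + 6 e_{236} - \frac{1}{12} e_{345} + \frac{4}{5} e_{456} - \frac{1}{5} e_{1256} + \frac{3}{2} e_{1346} - \frac{1}{5} e_{12346} - \frac{9}{5} e_{12356}
Answer: \frac{1}{6} + \frac{2}{3} e_{124} - 27 e_{146} + 3 e_{156} + 12 e_{236} - \frac{1}{6} e_{345} + \frac{8}{5} e_{456} - \frac{2}{5} e_{1256} + 3 e_{1346}
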